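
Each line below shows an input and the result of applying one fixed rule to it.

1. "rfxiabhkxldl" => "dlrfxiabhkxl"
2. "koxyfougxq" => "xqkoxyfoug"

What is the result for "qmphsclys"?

ysqmphscl

Each output is the input with this applied: move the last 2 characters to the front (rotate right by 2).
On "qmphsclys" that produces "ysqmphscl".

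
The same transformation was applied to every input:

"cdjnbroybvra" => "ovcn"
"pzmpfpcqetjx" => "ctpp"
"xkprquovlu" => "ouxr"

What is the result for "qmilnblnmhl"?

lhql

Each output is the input with this applied: keep one character in every 3, starting at position 1 (positions 1st, 4th, 7th, ...), then move the last 2 characters to the front (rotate right by 2).
Working it through for "qmilnblnmhl": intermediate "qllh", final "lhql".
(Check on "cdjnbroybvra": → "cnov" → "ovcn" ✓)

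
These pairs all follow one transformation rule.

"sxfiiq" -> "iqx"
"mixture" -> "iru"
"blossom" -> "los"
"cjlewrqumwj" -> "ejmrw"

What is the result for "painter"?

enr

The pattern: sort the characters into alphabetical order, then keep every other character starting from the second (positions 2nd, 4th, 6th, ...).
Applying both steps to "painter": "aeinprt", then "enr".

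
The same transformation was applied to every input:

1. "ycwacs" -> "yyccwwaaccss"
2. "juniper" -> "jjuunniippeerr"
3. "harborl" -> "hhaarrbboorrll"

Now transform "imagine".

iimmaaggiinnee

In each case the input is transformed by: double every character.
Doing the same to "imagine": "iimmaaggiinnee".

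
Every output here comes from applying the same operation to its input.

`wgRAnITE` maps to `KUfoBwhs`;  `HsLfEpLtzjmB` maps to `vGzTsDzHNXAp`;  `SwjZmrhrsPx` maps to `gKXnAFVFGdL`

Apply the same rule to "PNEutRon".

dbsIHfCB

What's happening: shift every letter 12 places backward in the alphabet (wrapping around), then flip the case of every letter.
On "PNEutRon": the first step gives "DBSihFcb", and the second then gives "dbsIHfCB".
(Check on "SwjZmrhrsPx": → "GkxNafvfgDl" → "gKXnAFVFGdL" ✓)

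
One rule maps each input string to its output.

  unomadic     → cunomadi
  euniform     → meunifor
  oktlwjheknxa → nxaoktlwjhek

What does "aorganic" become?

caorgani

In each case the input is transformed by: swap the front and back halves of the string, then move the first 3 characters to the end (rotate left by 3).
"aorganic" → "caorgani".
(Check on "euniform": → "formeuni" → "meunifor" ✓)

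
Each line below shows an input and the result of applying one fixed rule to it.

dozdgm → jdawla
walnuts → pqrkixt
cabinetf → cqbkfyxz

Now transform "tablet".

The pattern: reverse the string, then shift every letter 3 places backward in the alphabet (wrapping around).
So "tablet" becomes "qbiyxq".
(Check on "cabinetf": → "ftenibac" → "cqbkfyxz" ✓)

qbiyxq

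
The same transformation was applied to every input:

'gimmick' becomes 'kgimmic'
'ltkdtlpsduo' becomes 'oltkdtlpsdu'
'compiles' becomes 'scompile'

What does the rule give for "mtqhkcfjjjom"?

Looking at the pairs, the operation is to move the last character to the front.
For "mtqhkcfjjjom" the result is "mmtqhkcfjjjo".

mmtqhkcfjjjo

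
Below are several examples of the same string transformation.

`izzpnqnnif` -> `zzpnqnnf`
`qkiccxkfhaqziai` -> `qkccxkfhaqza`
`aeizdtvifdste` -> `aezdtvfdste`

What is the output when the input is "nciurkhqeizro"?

ncurkhqezro

What's happening: remove every "i".
So "nciurkhqeizro" becomes "ncurkhqezro".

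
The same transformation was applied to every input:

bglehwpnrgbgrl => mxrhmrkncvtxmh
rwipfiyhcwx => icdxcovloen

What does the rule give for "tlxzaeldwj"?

Looking at the pairs, the operation is to move the last 3 characters to the front (rotate right by 3), then shift every letter 6 places forward in the alphabet (wrapping around).
For "tlxzaeldwj", step one produces "dwjtlxzael"; step two turns that into "jcpzrdfgkr".

jcpzrdfgkr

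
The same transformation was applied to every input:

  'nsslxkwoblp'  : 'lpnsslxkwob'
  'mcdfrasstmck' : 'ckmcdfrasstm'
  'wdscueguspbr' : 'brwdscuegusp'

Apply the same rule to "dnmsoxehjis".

The transformation: move the last 2 characters to the front (rotate right by 2).
Doing the same to "dnmsoxehjis": "isdnmsoxehj".

isdnmsoxehj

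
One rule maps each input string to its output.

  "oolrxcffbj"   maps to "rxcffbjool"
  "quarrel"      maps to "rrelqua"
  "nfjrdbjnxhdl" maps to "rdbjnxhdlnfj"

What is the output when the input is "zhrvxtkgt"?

What's happening: move the first 3 characters to the end (rotate left by 3).
Doing the same to "zhrvxtkgt": "vxtkgtzhr".

vxtkgtzhr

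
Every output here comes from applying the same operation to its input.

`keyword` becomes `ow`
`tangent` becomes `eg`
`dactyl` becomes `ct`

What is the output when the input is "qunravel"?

What's happening: take characters alternately from the front and the back (1st, last, 2nd, 2nd-last, ...), then keep only the last 2 characters.
"qunravel" → "qluenvra" → "ra".

ra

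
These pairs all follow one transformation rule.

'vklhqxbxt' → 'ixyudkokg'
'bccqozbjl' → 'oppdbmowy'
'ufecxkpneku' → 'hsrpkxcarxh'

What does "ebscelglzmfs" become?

rofprytymzsf

What's happening: shift every letter 13 places forward in the alphabet (wrapping around) — i.e. ROT13.
Applying that to "ebscelglzmfs" gives "rofprytymzsf".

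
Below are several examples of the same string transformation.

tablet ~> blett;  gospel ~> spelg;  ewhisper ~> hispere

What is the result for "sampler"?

What's happening: move the first 2 characters to the end (rotate left by 2), then delete the last character.
"sampler" → "mplersa" → "mplers".

mplers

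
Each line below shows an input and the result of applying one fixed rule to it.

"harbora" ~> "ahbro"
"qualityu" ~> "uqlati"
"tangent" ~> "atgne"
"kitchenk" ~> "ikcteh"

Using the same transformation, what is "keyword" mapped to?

ekwyo

In each case the input is transformed by: delete the last 2 characters, then swap each adjacent pair of characters (1↔2, 3↔4, ...).
For "keyword", step one produces "keywo"; step two turns that into "ekwyo".
(Check on "qualityu": → "qualit" → "uqlati" ✓)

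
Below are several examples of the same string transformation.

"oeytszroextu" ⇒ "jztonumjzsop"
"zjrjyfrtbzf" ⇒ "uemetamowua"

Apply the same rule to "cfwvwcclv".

xarqrxxgq

Rule — shift every letter 5 places backward in the alphabet (wrapping around).
For "cfwvwcclv" the result is "xarqrxxgq".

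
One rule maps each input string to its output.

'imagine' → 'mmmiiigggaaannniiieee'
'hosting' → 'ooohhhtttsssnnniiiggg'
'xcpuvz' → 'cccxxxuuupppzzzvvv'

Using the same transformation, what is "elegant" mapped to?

Rule — swap each adjacent pair of characters (1↔2, 3↔4, ...), then repeat every character 3 times.
"elegant" → "legenat" → "llleeegggeeennnaaattt".

llleeegggeeennnaaattt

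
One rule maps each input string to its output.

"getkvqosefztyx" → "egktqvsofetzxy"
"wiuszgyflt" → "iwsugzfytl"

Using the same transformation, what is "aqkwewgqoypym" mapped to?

Rule — swap each adjacent pair of characters (1↔2, 3↔4, ...).
So "aqkwewgqoypym" becomes "qawkweqgyoypm".

qawkweqgyoypm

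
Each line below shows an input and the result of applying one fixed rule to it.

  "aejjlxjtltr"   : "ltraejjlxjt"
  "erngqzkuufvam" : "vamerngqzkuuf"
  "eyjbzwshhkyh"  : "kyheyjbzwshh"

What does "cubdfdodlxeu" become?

xeucubdfdodl

Looking at the pairs, the operation is to move the last 3 characters to the front (rotate right by 3).
"cubdfdodlxeu" → "xeucubdfdodl".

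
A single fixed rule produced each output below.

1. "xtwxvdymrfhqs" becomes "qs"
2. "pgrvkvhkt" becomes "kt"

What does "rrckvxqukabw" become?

bw

Rule — keep only the last 2 characters.
So "rrckvxqukabw" becomes "bw".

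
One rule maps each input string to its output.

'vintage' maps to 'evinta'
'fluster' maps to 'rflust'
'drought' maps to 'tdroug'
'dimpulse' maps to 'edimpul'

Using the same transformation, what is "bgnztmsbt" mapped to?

tbgnztms

The transformation: move the last 2 characters to the front (rotate right by 2), then delete the first character.
On "bgnztmsbt" that produces "tbgnztms".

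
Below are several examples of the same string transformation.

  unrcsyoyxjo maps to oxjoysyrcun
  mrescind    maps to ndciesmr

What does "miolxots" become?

tsxoolmi

The transformation: swap each adjacent pair of characters (1↔2, 3↔4, ...), then reverse the string.
For "miolxots", step one produces "imlooxst"; step two turns that into "tsxoolmi".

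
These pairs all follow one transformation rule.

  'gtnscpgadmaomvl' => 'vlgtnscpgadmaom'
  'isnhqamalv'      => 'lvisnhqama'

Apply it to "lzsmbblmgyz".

What's happening: move the last 2 characters to the front (rotate right by 2).
On "lzsmbblmgyz" that produces "yzlzsmbblmg".

yzlzsmbblmg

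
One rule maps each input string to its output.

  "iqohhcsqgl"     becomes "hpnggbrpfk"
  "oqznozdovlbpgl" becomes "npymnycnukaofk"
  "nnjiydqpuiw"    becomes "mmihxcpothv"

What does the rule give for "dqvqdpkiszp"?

What's happening: shift every letter 1 place backward in the alphabet (wrapping around).
On "dqvqdpkiszp" that produces "cpupcojhryo".

cpupcojhryo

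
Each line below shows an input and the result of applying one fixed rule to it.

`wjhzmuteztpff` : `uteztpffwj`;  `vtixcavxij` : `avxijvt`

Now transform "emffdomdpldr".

The rule is to move the first 2 characters to the end (rotate left by 2), then delete the first 3 characters.
Starting from "emffdomdpldr": after the first operation, "ffdomdpldrem"; after the second, "omdpldrem".
(Check on "wjhzmuteztpff": → "hzmuteztpffwj" → "uteztpffwj" ✓)

omdpldrem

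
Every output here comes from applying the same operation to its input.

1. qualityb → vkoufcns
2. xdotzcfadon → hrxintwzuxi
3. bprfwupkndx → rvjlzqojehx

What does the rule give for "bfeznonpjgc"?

In each case the input is transformed by: move the last character to the front, then shift every letter 6 places backward in the alphabet (wrapping around).
On "bfeznonpjgc": the first step gives "cbfeznonpjg", and the second then gives "wvzythihjda".

wvzythihjda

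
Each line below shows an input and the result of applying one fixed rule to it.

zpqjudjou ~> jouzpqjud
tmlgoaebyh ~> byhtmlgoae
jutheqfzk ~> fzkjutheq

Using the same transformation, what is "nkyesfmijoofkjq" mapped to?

kjqnkyesfmijoof

The pattern: move the last 3 characters to the front (rotate right by 3).
For "nkyesfmijoofkjq" the result is "kjqnkyesfmijoof".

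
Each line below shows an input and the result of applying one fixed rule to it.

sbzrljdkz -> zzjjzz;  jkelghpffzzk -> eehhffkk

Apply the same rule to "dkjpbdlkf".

Rule — keep one character in every 3, starting at position 3 (positions 3rd, 6th, 9th, ...), then double every character.
"dkjpbdlkf" → "jjddff".

jjddff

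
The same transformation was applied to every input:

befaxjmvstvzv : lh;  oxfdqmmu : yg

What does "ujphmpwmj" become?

What's happening: shift every letter 12 places forward in the alphabet (wrapping around), then keep only the last 2 characters.
So "ujphmpwmj" becomes "yv".

yv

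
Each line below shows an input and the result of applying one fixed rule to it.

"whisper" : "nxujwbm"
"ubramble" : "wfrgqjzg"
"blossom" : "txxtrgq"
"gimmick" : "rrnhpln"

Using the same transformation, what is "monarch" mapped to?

In each case the input is transformed by: shift every letter 5 places forward in the alphabet (wrapping around), then move the first 2 characters to the end (rotate left by 2).
For "monarch", step one produces "rtsfwhm"; step two turns that into "sfwhmrt".
(Check on "gimmick": → "lnrrnhp" → "rrnhpln" ✓)

sfwhmrt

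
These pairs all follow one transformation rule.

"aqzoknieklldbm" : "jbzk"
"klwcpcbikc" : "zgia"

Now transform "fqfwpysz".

nwqx

Each output is the input with this applied: shift every letter 2 places backward in the alphabet (wrapping around), then keep only the last 4 characters.
On "fqfwpysz": the first step gives "dodunwqx", and the second then gives "nwqx".
(Check on "aqzoknieklldbm": → "yoxmilgcijjbzk" → "jbzk" ✓)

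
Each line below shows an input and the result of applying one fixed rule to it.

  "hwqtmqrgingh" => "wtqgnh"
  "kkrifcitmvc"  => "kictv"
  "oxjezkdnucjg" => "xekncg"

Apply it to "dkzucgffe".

The pattern: keep every other character starting from the second (positions 2nd, 4th, 6th, ...).
"dkzucgffe" → "kugf".

kugf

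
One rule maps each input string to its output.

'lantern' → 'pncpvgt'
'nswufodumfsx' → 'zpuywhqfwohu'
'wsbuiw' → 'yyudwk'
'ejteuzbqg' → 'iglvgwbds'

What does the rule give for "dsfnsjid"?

ffuhpulk

Looking at the pairs, the operation is to move the last character to the front, then shift every letter 2 places forward in the alphabet (wrapping around).
Starting from "dsfnsjid": after the first operation, "ddsfnsji"; after the second, "ffuhpulk".
(Check on "lantern": → "nlanter" → "pncpvgt" ✓)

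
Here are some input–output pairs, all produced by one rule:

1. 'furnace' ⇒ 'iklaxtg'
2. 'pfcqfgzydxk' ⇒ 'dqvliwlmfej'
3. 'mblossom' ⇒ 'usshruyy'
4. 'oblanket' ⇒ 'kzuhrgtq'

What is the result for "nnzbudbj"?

hpttfhaj

What's happening: move the last 2 characters to the front (rotate right by 2), then shift every letter 6 places forward in the alphabet (wrapping around).
Applying both steps to "nnzbudbj": "bjnnzbud", then "hpttfhaj".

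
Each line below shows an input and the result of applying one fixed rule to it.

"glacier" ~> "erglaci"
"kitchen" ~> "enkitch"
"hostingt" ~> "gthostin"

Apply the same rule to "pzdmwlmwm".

Rule — move the last 2 characters to the front (rotate right by 2).
On "pzdmwlmwm" that produces "wmpzdmwlm".

wmpzdmwlm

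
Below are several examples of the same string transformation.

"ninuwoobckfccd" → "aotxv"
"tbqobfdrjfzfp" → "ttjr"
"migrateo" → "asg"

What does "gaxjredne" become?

The rule is to keep one character in every 3, starting at position 2 (positions 2nd, 5th, 8th, ...), then shift every letter 8 places backward in the alphabet (wrapping around).
For "gaxjredne", step one produces "arn"; step two turns that into "sjf".

sjf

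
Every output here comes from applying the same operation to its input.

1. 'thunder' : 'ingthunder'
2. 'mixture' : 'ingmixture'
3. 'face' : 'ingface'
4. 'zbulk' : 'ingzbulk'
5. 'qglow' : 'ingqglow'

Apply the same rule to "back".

What's happening: prepend "ing".
"back" → "ingback".

ingback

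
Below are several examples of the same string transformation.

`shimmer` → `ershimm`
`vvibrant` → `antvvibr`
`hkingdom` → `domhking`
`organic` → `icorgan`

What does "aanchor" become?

The transformation: move the first 2 characters to the end (rotate left by 2), then move the first 3 characters to the end (rotate left by 3).
On "aanchor": the first step gives "nchoraa", and the second then gives "oraanch".

oraanch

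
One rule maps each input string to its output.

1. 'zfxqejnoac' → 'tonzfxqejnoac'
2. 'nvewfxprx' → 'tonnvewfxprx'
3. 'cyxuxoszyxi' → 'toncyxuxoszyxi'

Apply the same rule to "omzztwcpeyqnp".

In each case the input is transformed by: prepend "ton".
Applying that to "omzztwcpeyqnp" gives "tonomzztwcpeyqnp".

tonomzztwcpeyqnp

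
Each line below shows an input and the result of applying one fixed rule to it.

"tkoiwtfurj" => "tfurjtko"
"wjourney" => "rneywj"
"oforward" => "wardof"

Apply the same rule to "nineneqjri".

The rule is to swap the front and back halves of the string, then delete the last 2 characters.
"nineneqjri" → "eqjrininen" → "eqjrinin".

eqjrinin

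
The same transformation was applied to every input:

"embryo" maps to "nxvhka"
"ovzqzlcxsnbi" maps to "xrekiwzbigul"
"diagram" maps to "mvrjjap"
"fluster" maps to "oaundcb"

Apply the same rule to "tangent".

ccjwwnp

Each output is the input with this applied: take characters alternately from the front and the back (1st, last, 2nd, 2nd-last, ...), then shift every letter 9 places forward in the alphabet (wrapping around).
Applying both steps to "tangent": "ttanneg", then "ccjwwnp".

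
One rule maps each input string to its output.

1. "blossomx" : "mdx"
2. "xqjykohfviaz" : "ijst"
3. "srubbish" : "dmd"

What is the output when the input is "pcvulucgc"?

afn

The rule is to shift every letter 11 places forward in the alphabet (wrapping around), then keep one character in every 3, starting at position 1 (positions 1st, 4th, 7th, ...).
Starting from "pcvulucgc": after the first operation, "angfwfnrn"; after the second, "afn".
(Check on "xqjykohfviaz": → "ibujvzsqgtlk" → "ijst" ✓)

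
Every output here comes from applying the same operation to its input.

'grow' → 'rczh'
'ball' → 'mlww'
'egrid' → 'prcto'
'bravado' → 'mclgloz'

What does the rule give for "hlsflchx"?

swdqwnsi

In each case the input is transformed by: shift every letter 11 places forward in the alphabet (wrapping around).
Applying that to "hlsflchx" gives "swdqwnsi".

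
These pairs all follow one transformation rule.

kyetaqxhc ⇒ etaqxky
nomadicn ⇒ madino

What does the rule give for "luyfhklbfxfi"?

The transformation: delete the last 2 characters, then move the first 2 characters to the end (rotate left by 2).
On "luyfhklbfxfi" that produces "yfhklbfxlu".

yfhklbfxlu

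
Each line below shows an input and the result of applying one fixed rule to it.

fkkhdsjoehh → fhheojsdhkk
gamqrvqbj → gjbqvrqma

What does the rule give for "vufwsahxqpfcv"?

The pattern: reverse the string, then move the last character to the front.
Starting from "vufwsahxqpfcv": after the first operation, "vcfpqxhaswfuv"; after the second, "vvcfpqxhaswfu".

vvcfpqxhaswfu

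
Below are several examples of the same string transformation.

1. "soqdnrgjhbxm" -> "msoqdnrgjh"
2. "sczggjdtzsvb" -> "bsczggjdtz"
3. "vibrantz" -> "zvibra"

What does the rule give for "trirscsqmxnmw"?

Each output is the input with this applied: move the last 3 characters to the front (rotate right by 3), then delete the first 2 characters.
Starting from "trirscsqmxnmw": after the first operation, "nmwtrirscsqmx"; after the second, "wtrirscsqmx".

wtrirscsqmx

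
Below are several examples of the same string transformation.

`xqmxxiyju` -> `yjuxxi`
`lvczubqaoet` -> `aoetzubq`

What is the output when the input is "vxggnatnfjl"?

What's happening: delete the first 3 characters, then swap the front and back halves of the string.
Applying both steps to "vxggnatnfjl": "gnatnfjl", then "nfjlgnat".

nfjlgnat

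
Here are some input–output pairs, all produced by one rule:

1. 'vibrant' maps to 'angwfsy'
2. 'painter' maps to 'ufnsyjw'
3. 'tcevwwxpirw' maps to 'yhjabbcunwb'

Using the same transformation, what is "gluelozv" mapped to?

Looking at the pairs, the operation is to shift every letter 5 places forward in the alphabet (wrapping around).
Doing the same to "gluelozv": "lqzjqtea".

lqzjqtea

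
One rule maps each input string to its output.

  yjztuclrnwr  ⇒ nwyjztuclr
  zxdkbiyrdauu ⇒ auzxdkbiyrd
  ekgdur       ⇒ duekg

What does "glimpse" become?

The pattern: delete the last character, then move the last 2 characters to the front (rotate right by 2).
On "glimpse": the first step gives "glimps", and the second then gives "psglim".

psglim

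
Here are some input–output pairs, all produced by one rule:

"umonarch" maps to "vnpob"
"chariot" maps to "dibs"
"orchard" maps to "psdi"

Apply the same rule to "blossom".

Looking at the pairs, the operation is to shift every letter 1 place forward in the alphabet (wrapping around), then delete the last 3 characters.
On "blossom" that produces "cmpt".
(Check on "orchard": → "psdibse" → "psdi" ✓)

cmpt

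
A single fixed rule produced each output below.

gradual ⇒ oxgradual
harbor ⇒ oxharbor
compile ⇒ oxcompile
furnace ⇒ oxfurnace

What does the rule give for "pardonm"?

The rule is to prepend "ox".
So "pardonm" becomes "oxpardonm".

oxpardonm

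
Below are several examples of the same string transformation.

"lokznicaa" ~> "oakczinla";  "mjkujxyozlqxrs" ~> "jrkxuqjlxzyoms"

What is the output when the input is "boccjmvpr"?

Looking at the pairs, the operation is to take characters alternately from the front and the back (1st, last, 2nd, 2nd-last, ...), then move the first 2 characters to the end (rotate left by 2).
On "boccjmvpr" that produces "opcvcmjbr".
(Check on "mjkujxyozlqxrs": → "msjrkxuqjlxzyo" → "jrkxuqjlxzyoms" ✓)

opcvcmjbr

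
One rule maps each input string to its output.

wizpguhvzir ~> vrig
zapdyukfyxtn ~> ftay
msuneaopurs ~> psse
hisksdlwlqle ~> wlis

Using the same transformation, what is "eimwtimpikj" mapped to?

pjit

The transformation: keep one character in every 3, starting at position 2 (positions 2nd, 5th, 8th, ...), then move the last 2 characters to the front (rotate right by 2).
"eimwtimpikj" → "itpj" → "pjit".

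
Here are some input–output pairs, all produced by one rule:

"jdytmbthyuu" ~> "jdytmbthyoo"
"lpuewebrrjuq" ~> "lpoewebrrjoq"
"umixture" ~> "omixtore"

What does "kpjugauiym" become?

kpjogaoiym

Each output is the input with this applied: replace every "u" with "o".
So "kpjugauiym" becomes "kpjogaoiym".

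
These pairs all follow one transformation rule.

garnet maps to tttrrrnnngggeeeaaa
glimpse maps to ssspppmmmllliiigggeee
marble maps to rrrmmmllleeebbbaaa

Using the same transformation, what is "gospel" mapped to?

Looking at the pairs, the operation is to repeat every character 3 times, then sort the characters into reverse alphabetical order.
On "gospel" that produces "ssspppooolllgggeee".
(Check on "marble": → "mmmaaarrrbbbllleee" → "rrrmmmllleeebbbaaa" ✓)

ssspppooolllgggeee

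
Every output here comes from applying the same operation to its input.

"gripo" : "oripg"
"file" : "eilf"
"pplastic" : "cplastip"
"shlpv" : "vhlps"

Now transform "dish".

hisd

The transformation: swap the first and last characters.
Applying that to "dish" gives "hisd".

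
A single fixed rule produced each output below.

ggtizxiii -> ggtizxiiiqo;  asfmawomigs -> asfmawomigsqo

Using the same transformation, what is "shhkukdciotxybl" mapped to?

shhkukdciotxyblqo

Looking at the pairs, the operation is to append "qo".
"shhkukdciotxybl" → "shhkukdciotxyblqo".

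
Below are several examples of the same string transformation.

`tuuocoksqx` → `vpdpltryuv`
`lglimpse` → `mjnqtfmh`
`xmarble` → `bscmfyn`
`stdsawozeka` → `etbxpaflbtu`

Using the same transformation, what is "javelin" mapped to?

wfmjokb

Rule — shift every letter 1 place forward in the alphabet (wrapping around), then move the first 2 characters to the end (rotate left by 2).
Starting from "javelin": after the first operation, "kbwfmjo"; after the second, "wfmjokb".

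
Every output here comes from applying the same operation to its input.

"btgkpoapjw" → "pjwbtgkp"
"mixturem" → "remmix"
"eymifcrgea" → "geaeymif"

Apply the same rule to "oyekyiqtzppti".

Each output is the input with this applied: move the last 3 characters to the front (rotate right by 3), then delete the last 2 characters.
For "oyekyiqtzppti", step one produces "ptioyekyiqtzp"; step two turns that into "ptioyekyiqt".

ptioyekyiqt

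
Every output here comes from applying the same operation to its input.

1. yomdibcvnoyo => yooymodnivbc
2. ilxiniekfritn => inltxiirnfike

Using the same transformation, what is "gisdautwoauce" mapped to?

The transformation: take characters alternately from the front and the back (1st, last, 2nd, 2nd-last, ...).
Applying that to "gisdautwoauce" gives "geicsudaaouwt".

geicsudaaouwt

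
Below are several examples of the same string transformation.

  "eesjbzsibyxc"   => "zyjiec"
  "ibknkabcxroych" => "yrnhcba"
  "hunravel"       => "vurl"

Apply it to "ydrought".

The pattern: keep every other character starting from the second (positions 2nd, 4th, 6th, ...), then sort the characters into reverse alphabetical order.
For "ydrought", step one produces "dogt"; step two turns that into "togd".
(Check on "eesjbzsibyxc": → "ejziyc" → "zyjiec" ✓)

togd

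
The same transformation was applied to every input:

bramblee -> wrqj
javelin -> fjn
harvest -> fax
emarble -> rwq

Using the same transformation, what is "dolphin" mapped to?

The pattern: shift every letter 5 places forward in the alphabet (wrapping around), then keep every other character starting from the second (positions 2nd, 4th, 6th, ...).
Starting from "dolphin": after the first operation, "itqumns"; after the second, "tun".

tun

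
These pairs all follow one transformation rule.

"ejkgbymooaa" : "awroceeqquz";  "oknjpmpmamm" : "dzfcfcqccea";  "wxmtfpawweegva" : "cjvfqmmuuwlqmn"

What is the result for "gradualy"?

qtkqbowh

Rule — move the first 2 characters to the end (rotate left by 2), then shift every letter 10 places backward in the alphabet (wrapping around).
Applying both steps to "gradualy": "adualygr", then "qtkqbowh".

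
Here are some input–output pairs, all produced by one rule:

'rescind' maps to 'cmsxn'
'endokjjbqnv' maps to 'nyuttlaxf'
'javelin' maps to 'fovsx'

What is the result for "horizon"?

bsjyx

The transformation: shift every letter 10 places forward in the alphabet (wrapping around), then delete the first 2 characters.
Applying both steps to "horizon": "rybsjyx", then "bsjyx".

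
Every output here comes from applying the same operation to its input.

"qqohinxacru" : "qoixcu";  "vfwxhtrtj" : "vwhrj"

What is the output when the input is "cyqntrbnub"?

cqtbu

In each case the input is transformed by: keep every other character starting from the first (positions 1st, 3rd, 5th, ...).
So "cyqntrbnub" becomes "cqtbu".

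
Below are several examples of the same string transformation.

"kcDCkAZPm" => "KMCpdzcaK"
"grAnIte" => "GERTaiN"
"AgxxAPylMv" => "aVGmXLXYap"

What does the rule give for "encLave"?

EENVCAl

The rule is to flip the case of every letter, then take characters alternately from the front and the back (1st, last, 2nd, 2nd-last, ...).
Starting from "encLave": after the first operation, "ENClAVE"; after the second, "EENVCAl".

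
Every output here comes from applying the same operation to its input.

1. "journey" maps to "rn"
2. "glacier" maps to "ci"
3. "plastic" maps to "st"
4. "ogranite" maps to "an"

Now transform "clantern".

The pattern: swap each adjacent pair of characters (1↔2, 3↔4, ...), then keep one character in every 3, starting at position 3 (positions 3rd, 6th, 9th, ...).
So "clantern" becomes "nt".
(Check on "journey": → "ojrueny" → "rn" ✓)

nt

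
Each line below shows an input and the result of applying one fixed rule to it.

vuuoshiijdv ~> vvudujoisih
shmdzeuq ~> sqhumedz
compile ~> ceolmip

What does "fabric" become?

The transformation: take characters alternately from the front and the back (1st, last, 2nd, 2nd-last, ...).
Doing the same to "fabric": "fcaibr".

fcaibr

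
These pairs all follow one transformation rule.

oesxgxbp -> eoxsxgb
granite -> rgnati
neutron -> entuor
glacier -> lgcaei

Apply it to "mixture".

Rule — delete the last character, then swap each adjacent pair of characters (1↔2, 3↔4, ...).
Doing the same to "mixture": "imtxru".

imtxru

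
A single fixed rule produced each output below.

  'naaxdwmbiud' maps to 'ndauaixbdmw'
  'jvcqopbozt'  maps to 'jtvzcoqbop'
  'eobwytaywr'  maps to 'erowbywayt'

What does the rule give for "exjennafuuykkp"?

epxkjkeynunuaf

What's happening: take characters alternately from the front and the back (1st, last, 2nd, 2nd-last, ...).
Doing the same to "exjennafuuykkp": "epxkjkeynunuaf".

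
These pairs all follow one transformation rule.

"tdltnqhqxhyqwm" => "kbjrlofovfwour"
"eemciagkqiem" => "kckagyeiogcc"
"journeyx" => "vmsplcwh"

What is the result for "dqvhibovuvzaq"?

What's happening: shift every letter 2 places backward in the alphabet (wrapping around), then swap the first and last characters.
"dqvhibovuvzaq" → "botfgzmtstxyo" → "ootfgzmtstxyb".

ootfgzmtstxyb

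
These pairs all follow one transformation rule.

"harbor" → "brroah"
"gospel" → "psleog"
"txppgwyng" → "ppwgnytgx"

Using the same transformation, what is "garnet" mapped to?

nrteag

Rule — move the first 2 characters to the end (rotate left by 2), then swap each adjacent pair of characters (1↔2, 3↔4, ...).
Applying that to "garnet" gives "nrteag".
(Check on "harbor": → "rborha" → "brroah" ✓)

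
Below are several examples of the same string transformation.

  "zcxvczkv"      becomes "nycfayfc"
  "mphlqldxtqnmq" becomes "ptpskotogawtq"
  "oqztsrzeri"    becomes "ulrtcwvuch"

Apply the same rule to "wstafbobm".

epzvwdier

The pattern: shift every letter 3 places forward in the alphabet (wrapping around), then move the last 2 characters to the front (rotate right by 2).
On "wstafbobm" that produces "epzvwdier".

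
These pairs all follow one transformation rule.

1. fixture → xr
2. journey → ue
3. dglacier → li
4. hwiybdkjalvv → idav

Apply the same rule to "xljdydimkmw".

The transformation: keep one character in every 3, starting at position 3 (positions 3rd, 6th, 9th, ...).
"xljdydimkmw" → "jdk".

jdk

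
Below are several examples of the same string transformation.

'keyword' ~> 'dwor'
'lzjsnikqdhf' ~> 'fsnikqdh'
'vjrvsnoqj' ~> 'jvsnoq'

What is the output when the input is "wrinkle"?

The transformation: delete the first 3 characters, then move the last character to the front.
On "wrinkle": the first step gives "nkle", and the second then gives "enkl".

enkl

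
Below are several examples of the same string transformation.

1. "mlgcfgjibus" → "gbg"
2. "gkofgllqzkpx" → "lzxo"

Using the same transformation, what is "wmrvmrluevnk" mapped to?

The rule is to keep one character in every 3, starting at position 3 (positions 3rd, 6th, 9th, ...), then move the first character to the end.
On "wmrvmrluevnk": the first step gives "rrek", and the second then gives "rekr".

rekr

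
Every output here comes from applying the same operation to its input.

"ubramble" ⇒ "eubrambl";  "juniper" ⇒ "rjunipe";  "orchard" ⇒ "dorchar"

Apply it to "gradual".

Looking at the pairs, the operation is to move the last character to the front.
For "gradual" the result is "lgradua".

lgradua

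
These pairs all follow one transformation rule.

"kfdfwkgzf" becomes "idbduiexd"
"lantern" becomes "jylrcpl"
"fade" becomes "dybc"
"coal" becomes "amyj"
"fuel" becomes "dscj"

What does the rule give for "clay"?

Looking at the pairs, the operation is to shift every letter 2 places backward in the alphabet (wrapping around).
"clay" → "ajyw".

ajyw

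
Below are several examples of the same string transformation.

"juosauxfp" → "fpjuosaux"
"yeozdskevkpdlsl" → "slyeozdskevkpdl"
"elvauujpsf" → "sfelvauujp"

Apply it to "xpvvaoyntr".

trxpvvaoyn

The pattern: move the last 2 characters to the front (rotate right by 2).
"xpvvaoyntr" → "trxpvvaoyn".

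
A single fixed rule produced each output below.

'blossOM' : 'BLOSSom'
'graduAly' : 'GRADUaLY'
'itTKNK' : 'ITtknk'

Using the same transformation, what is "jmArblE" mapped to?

JMaRBLe

In each case the input is transformed by: flip the case of every letter.
"jmArblE" → "JMaRBLe".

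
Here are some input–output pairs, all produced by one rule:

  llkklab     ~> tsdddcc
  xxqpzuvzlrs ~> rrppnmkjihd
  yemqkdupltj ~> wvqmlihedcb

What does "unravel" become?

The rule is to shift every letter 8 places backward in the alphabet (wrapping around), then sort the characters into reverse alphabetical order.
Applying both steps to "unravel": "mfjsnwd", then "wsnmjfd".

wsnmjfd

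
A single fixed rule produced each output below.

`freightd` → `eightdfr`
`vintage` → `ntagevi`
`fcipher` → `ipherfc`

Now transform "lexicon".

Each output is the input with this applied: move the first 2 characters to the end (rotate left by 2).
Applying that to "lexicon" gives "xiconle".

xiconle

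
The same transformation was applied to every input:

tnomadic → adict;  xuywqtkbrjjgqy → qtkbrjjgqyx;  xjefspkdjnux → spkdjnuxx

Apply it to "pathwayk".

waykp

In each case the input is transformed by: move the first character to the end, then delete the first 3 characters.
For "pathwayk", step one produces "athwaykp"; step two turns that into "waykp".
(Check on "tnomadic": → "nomadict" → "adict" ✓)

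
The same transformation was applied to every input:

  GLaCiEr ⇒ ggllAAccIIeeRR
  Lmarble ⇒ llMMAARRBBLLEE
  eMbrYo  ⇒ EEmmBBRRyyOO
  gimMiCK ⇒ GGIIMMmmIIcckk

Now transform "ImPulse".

What's happening: double every character, then flip the case of every letter.
"ImPulse" → "IImmPPuullssee" → "iiMMppUULLSSEE".
(Check on "GLaCiEr": → "GGLLaaCCiiEErr" → "ggllAAccIIeeRR" ✓)

iiMMppUULLSSEE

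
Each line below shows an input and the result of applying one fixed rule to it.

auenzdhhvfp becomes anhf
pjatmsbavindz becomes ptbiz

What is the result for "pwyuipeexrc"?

puer

Looking at the pairs, the operation is to keep one character in every 3, starting at position 1 (positions 1st, 4th, 7th, ...).
So "pwyuipeexrc" becomes "puer".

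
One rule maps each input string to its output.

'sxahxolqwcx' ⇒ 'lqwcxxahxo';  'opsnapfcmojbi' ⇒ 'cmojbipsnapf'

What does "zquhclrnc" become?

Rule — delete the first character, then swap the front and back halves of the string.
Applying both steps to "zquhclrnc": "quhclrnc", then "lrncquhc".
(Check on "opsnapfcmojbi": → "psnapfcmojbi" → "cmojbipsnapf" ✓)

lrncquhc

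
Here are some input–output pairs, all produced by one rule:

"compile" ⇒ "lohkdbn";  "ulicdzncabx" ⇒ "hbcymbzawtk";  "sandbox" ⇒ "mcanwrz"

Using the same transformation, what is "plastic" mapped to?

The transformation: move the first 2 characters to the end (rotate left by 2), then shift every letter 1 place backward in the alphabet (wrapping around).
Applying both steps to "plastic": "asticpl", then "zrshbok".

zrshbok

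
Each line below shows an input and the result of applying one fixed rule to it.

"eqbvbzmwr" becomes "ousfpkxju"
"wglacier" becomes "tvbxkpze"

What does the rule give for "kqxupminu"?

nifbgndjq

Each output is the input with this applied: shift every letter 7 places backward in the alphabet (wrapping around), then move the first 3 characters to the end (rotate left by 3).
Doing the same to "kqxupminu": "nifbgndjq".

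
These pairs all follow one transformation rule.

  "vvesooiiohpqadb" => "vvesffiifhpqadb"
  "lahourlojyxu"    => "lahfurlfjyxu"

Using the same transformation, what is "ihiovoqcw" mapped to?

What's happening: replace every "o" with "f".
Doing the same to "ihiovoqcw": "ihifvfqcw".

ihifvfqcw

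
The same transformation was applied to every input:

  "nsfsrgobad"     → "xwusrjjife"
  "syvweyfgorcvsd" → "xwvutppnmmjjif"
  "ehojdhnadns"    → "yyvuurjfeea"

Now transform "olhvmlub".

The pattern: shift every letter 9 places backward in the alphabet (wrapping around), then sort the characters into reverse alphabetical order.
On "olhvmlub": the first step gives "fcymdcls", and the second then gives "ysmlfdcc".
(Check on "ehojdhnadns": → "vyfauyeruej" → "yyvuurjfeea" ✓)

ysmlfdcc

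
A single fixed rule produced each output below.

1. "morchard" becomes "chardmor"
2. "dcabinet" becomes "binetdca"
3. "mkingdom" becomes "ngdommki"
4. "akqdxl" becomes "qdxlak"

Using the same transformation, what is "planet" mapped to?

Looking at the pairs, the operation is to move the last character to the front, then swap the front and back halves of the string.
On "planet": the first step gives "tplane", and the second then gives "anetpl".

anetpl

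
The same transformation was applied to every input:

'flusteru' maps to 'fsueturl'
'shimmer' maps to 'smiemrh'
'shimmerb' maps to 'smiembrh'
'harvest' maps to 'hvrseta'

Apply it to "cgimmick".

Rule — swap each adjacent pair of characters (1↔2, 3↔4, ...), then move the first character to the end.
Starting from "cgimmick": after the first operation, "gcmiimkc"; after the second, "cmiimkcg".

cmiimkcg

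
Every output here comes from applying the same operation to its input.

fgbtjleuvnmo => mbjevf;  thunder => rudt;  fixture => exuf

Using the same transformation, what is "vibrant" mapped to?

tbav

What's happening: keep every other character starting from the first (positions 1st, 3rd, 5th, ...), then swap the first and last characters.
So "vibrant" becomes "tbav".
(Check on "thunder": → "tudr" → "rudt" ✓)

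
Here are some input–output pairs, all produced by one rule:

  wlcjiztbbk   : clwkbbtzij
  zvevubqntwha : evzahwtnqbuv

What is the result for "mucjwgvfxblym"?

Each output is the input with this applied: move the first 3 characters to the end (rotate left by 3), then reverse the string.
On "mucjwgvfxblym" that produces "cummylbxfvgwj".
(Check on "wlcjiztbbk": → "jiztbbkwlc" → "clwkbbtzij" ✓)

cummylbxfvgwj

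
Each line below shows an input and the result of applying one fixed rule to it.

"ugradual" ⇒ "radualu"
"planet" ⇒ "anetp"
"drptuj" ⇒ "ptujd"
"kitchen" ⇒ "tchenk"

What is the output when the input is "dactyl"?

The transformation: move the first 2 characters to the end (rotate left by 2), then delete the last character.
Starting from "dactyl": after the first operation, "ctylda"; after the second, "ctyld".
(Check on "ugradual": → "radualug" → "radualu" ✓)

ctyld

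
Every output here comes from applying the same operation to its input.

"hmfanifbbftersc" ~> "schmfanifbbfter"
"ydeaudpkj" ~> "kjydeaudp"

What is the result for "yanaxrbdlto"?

toyanaxrbdl

Rule — move the last 2 characters to the front (rotate right by 2).
Doing the same to "yanaxrbdlto": "toyanaxrbdl".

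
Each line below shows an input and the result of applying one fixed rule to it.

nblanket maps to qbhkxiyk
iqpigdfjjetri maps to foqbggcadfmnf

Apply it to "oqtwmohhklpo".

What's happening: shift every letter 3 places backward in the alphabet (wrapping around), then reverse the string.
On "oqtwmohhklpo": the first step gives "lnqtjleehiml", and the second then gives "lmiheeljtqnl".

lmiheeljtqnl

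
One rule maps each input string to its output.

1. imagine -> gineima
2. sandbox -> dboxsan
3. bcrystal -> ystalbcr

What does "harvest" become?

vesthar

Looking at the pairs, the operation is to move the first 3 characters to the end (rotate left by 3).
Applying that to "harvest" gives "vesthar".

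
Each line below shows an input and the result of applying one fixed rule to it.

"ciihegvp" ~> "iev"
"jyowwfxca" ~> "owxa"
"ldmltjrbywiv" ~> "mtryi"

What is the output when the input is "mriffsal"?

In each case the input is transformed by: keep every other character starting from the first (positions 1st, 3rd, 5th, ...), then delete the first character.
Doing the same to "mriffsal": "ifa".

ifa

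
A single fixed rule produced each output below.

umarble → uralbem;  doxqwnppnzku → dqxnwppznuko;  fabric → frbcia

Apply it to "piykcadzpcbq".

pkyaczdcpqbi

Rule — swap each adjacent pair of characters (1↔2, 3↔4, ...), then move the first character to the end.
"piykcadzpcbq" → "pkyaczdcpqbi".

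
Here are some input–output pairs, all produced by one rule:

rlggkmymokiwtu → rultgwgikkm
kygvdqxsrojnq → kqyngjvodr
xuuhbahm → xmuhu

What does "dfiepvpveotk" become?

The pattern: take characters alternately from the front and the back (1st, last, 2nd, 2nd-last, ...), then delete the last 3 characters.
So "dfiepvpveotk" becomes "dkftioeep".

dkftioeep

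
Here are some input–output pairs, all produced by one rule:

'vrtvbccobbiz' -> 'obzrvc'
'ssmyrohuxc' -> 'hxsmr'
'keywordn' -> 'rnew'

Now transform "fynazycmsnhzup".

shufnzc

Each output is the input with this applied: swap the front and back halves of the string, then keep every other character starting from the second (positions 2nd, 4th, 6th, ...).
"fynazycmsnhzup" → "shufnzc".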